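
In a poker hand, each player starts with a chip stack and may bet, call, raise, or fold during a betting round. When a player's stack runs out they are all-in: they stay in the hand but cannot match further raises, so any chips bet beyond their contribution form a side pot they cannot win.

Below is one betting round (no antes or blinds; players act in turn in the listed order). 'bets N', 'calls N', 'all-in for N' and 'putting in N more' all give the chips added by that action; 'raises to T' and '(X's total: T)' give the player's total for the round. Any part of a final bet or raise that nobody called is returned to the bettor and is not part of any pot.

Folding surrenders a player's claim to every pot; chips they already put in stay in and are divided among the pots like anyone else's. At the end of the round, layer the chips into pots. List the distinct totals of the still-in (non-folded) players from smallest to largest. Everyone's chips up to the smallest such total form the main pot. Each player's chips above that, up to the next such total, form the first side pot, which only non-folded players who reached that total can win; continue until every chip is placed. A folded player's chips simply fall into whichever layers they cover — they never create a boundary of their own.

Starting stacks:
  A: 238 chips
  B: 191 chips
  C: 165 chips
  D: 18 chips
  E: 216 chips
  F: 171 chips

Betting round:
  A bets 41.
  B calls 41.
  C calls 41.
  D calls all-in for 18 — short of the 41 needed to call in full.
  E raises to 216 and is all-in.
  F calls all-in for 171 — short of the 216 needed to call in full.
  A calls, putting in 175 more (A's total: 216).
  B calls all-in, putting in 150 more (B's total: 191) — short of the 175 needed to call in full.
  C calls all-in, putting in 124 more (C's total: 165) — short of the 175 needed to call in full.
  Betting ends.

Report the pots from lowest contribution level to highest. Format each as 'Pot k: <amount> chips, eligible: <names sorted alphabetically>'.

Contributions: A=216, B=191, C=165, D=18, E=216, F=171
Pot levels (distinct totals of non-folded players): 18, 165, 171, 191, 216
Layer 1-18: 18 each from A, B, C, D, E, F = 18*6 = 108 chips; eligible A, B, C, D, E, F
Layer 19-165: 147 each from A, B, C, E, F = 147*5 = 735 chips; eligible A, B, C, E, F
Layer 166-171: 6 each from A, B, E, F = 6*4 = 24 chips; eligible A, B, E, F
Layer 172-191: 20 each from A, B, E = 20*3 = 60 chips; eligible A, B, E
Layer 192-216: 25 each from A, E = 25*2 = 50 chips; eligible A, E

Pot 1: 108 chips, eligible: A, B, C, D, E, F
Pot 2: 735 chips, eligible: A, B, C, E, F
Pot 3: 24 chips, eligible: A, B, E, F
Pot 4: 60 chips, eligible: A, B, E
Pot 5: 50 chips, eligible: A, E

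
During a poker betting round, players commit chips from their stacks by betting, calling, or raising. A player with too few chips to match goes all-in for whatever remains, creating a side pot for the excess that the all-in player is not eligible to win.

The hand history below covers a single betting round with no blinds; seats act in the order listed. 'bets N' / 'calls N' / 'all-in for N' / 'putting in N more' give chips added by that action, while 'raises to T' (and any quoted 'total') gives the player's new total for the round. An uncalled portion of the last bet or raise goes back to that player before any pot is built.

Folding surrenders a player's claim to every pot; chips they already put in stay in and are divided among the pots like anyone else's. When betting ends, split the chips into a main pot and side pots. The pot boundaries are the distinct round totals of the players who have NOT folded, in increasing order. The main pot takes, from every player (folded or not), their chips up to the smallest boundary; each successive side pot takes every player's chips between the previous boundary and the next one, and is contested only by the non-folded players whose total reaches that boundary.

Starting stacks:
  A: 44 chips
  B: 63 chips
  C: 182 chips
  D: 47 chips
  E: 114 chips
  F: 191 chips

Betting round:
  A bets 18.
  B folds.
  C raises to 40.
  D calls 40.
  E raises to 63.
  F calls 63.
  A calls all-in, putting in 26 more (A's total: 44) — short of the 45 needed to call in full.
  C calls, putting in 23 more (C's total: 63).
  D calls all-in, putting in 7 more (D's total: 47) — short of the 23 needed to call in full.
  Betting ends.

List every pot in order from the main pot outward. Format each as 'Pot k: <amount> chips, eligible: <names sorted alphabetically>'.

Contributions: A=44, C=63, D=47, E=63, F=63
Folded: B
Pot levels (distinct totals of non-folded players): 44, 47, 63
Layer 1-44: 44 each from A, C, D, E, F = 44*5 = 220 chips; eligible A, C, D, E, F
Layer 45-47: 3 each from C, D, E, F = 3*4 = 12 chips; eligible C, D, E, F
Layer 48-63: 16 each from C, E, F = 16*3 = 48 chips; eligible C, E, F

Pot 1: 220 chips, eligible: A, C, D, E, F
Pot 2: 12 chips, eligible: C, D, E, F
Pot 3: 48 chips, eligible: C, E, F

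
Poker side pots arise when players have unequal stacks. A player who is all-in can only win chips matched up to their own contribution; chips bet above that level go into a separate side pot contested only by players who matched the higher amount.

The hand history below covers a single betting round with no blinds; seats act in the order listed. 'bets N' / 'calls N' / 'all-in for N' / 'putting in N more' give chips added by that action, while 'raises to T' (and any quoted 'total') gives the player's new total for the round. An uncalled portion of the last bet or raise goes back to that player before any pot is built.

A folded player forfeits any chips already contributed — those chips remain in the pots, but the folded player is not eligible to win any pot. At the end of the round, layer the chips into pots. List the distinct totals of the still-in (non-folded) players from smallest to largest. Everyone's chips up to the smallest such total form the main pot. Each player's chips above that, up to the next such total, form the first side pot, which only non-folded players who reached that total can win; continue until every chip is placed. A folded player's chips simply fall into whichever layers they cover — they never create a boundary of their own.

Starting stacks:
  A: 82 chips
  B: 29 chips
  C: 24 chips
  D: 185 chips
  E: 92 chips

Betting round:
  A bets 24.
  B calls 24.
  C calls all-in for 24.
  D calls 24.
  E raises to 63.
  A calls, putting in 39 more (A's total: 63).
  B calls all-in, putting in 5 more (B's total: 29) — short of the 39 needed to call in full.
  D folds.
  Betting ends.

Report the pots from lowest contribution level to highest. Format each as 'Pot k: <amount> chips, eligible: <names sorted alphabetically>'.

Contributions: A=63, B=29, C=24, D=24, E=63
Folded: D
Pot levels (distinct totals of non-folded players): 24, 29, 63
Layer 1-24: 24 each from A, B, C, D, E = 24*5 = 120 chips; eligible A, B, C, E
Layer 25-29: 5 each from A, B, E = 5*3 = 15 chips; eligible A, B, E
Layer 30-63: 34 each from A, E = 34*2 = 68 chips; eligible A, E

Pot 1: 120 chips, eligible: A, B, C, E
Pot 2: 15 chips, eligible: A, B, E
Pot 3: 68 chips, eligible: A, E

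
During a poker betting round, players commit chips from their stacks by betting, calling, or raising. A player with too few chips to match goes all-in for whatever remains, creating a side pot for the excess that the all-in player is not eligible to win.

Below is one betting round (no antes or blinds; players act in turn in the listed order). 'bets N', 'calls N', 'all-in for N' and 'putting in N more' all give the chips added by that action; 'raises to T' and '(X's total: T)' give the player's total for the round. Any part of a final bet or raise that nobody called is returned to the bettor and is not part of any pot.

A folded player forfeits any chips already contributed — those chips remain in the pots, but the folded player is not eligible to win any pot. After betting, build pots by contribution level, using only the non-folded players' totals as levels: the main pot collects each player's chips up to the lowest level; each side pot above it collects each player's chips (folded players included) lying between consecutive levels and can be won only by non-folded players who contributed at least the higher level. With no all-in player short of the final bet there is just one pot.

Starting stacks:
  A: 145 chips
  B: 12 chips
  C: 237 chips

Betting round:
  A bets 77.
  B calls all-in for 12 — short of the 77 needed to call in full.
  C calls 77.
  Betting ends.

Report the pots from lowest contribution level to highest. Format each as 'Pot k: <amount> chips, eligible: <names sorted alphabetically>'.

Contributions: A=77, B=12, C=77
Pot levels (distinct totals of non-folded players): 12, 77
Layer 1-12: 12 each from A, B, C = 12*3 = 36 chips; eligible A, B, C
Layer 13-77: 65 each from A, C = 65*2 = 130 chips; eligible A, C

Pot 1: 36 chips, eligible: A, B, C
Pot 2: 130 chips, eligible: A, C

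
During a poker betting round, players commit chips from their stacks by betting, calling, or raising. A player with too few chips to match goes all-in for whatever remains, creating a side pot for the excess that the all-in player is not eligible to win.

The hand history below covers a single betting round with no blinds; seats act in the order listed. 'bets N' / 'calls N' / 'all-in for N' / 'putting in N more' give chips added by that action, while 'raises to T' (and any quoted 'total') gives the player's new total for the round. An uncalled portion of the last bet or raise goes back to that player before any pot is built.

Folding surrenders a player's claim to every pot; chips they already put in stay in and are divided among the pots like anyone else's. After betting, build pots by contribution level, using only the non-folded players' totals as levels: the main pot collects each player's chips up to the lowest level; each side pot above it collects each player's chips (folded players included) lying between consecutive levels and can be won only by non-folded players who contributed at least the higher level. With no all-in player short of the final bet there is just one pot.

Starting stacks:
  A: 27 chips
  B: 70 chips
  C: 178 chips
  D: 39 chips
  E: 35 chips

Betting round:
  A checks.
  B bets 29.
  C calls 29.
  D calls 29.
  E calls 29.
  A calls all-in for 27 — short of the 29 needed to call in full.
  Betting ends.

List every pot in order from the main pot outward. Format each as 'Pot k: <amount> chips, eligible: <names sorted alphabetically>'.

Contributions: A=27, B=29, C=29, D=29, E=29
Pot levels (distinct totals of non-folded players): 27, 29
Layer 1-27: 27 each from A, B, C, D, E = 27*5 = 135 chips; eligible A, B, C, D, E
Layer 28-29: 2 each from B, C, D, E = 2*4 = 8 chips; eligible B, C, D, E

Pot 1: 135 chips, eligible: A, B, C, D, E
Pot 2: 8 chips, eligible: B, C, D, E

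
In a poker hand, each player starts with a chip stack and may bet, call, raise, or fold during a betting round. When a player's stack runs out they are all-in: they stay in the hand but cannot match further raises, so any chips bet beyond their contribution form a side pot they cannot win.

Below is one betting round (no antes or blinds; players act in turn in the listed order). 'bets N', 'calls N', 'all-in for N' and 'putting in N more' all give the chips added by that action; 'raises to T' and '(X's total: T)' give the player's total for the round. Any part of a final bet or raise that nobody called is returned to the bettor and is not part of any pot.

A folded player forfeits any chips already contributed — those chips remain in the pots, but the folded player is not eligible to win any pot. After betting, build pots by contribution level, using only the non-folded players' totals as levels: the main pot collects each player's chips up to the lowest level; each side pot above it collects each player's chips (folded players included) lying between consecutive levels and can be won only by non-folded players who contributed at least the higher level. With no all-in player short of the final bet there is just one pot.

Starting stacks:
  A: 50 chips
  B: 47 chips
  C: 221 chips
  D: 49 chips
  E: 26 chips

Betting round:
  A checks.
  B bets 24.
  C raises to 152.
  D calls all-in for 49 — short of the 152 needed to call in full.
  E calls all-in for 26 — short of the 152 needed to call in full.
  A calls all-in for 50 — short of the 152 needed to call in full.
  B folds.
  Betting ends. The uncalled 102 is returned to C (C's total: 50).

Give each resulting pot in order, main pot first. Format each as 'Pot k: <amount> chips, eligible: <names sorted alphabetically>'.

Pot 1: 128 chips, eligible: A, C, D, E
Pot 2: 69 chips, eligible: A, C, D
Pot 3: 2 chips, eligible: A, C

Derivation:
Contributions (after 102 returned to C): A=50, B=24, C=50, D=49, E=26
Folded: B
Pot levels (distinct totals of non-folded players): 26, 49, 50
Layer 1-26: A 26 + B 24 + C 26 + D 26 + E 26 = 128 chips; eligible A, C, D, E
Layer 27-49: 23 each from A, C, D = 23*3 = 69 chips; eligible A, C, D
Layer 50-50: 1 each from A, C = 1*2 = 2 chips; eligible A, C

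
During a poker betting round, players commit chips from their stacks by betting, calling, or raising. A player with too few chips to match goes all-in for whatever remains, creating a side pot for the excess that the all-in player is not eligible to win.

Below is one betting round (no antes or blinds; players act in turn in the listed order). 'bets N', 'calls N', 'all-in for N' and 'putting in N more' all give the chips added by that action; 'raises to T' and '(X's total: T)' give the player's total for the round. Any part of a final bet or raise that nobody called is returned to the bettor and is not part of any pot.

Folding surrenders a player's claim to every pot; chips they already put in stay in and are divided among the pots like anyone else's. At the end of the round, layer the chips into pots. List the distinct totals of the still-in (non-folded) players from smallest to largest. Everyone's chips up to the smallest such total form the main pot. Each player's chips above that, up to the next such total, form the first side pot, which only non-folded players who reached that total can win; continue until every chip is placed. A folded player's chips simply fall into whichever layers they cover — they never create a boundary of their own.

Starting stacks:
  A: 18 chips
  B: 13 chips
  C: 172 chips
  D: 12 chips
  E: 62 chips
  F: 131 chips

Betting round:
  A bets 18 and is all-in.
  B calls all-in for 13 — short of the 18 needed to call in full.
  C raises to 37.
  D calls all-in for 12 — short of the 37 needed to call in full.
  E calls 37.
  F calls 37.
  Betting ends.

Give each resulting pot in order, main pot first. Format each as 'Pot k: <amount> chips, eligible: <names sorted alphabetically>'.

Contributions: A=18, B=13, C=37, D=12, E=37, F=37
Pot levels (distinct totals of non-folded players): 12, 13, 18, 37
Layer 1-12: 12 each from A, B, C, D, E, F = 12*6 = 72 chips; eligible A, B, C, D, E, F
Layer 13-13: 1 each from A, B, C, E, F = 1*5 = 5 chips; eligible A, B, C, E, F
Layer 14-18: 5 each from A, C, E, F = 5*4 = 20 chips; eligible A, C, E, F
Layer 19-37: 19 each from C, E, F = 19*3 = 57 chips; eligible C, E, F

Pot 1: 72 chips, eligible: A, B, C, D, E, F
Pot 2: 5 chips, eligible: A, B, C, E, F
Pot 3: 20 chips, eligible: A, C, E, F
Pot 4: 57 chips, eligible: C, E, F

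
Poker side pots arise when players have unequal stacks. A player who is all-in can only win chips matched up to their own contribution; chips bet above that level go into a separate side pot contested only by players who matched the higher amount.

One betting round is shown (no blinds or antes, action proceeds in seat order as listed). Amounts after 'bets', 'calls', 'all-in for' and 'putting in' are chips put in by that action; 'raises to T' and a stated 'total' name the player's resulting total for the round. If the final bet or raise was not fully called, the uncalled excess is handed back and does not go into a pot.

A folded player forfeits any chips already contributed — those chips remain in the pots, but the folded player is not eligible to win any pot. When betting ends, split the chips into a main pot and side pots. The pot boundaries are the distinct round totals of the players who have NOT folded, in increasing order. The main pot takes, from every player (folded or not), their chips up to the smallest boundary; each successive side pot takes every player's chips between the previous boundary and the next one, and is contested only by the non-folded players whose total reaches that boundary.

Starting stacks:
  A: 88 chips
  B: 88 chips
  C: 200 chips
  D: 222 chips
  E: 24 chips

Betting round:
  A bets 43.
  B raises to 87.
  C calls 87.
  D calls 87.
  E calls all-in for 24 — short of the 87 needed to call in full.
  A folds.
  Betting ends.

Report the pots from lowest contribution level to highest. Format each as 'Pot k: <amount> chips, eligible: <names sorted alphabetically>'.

Contributions: A=43, B=87, C=87, D=87, E=24
Folded: A
Pot levels (distinct totals of non-folded players): 24, 87
Layer 1-24: 24 each from A, B, C, D, E = 24*5 = 120 chips; eligible B, C, D, E
Layer 25-87: A 19 + B 63 + C 63 + D 63 = 208 chips; eligible B, C, D

Pot 1: 120 chips, eligible: B, C, D, E
Pot 2: 208 chips, eligible: B, C, D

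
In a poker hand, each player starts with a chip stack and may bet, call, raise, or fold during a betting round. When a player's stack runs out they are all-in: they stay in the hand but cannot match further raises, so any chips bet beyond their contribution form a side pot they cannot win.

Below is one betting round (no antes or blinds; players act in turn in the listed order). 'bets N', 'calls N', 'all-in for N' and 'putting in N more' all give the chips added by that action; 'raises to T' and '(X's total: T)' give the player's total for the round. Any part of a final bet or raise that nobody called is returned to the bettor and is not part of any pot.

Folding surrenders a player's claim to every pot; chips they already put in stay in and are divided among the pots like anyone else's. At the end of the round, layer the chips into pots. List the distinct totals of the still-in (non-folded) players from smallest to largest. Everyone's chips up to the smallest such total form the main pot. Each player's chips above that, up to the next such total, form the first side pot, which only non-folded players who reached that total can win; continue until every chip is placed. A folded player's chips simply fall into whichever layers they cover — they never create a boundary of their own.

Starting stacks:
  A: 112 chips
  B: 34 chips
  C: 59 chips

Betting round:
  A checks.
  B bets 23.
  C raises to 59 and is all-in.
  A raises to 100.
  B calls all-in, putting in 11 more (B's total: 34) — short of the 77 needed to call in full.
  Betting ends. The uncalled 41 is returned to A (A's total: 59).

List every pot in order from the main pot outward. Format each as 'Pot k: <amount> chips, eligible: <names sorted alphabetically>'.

Pot 1: 102 chips, eligible: A, B, C
Pot 2: 50 chips, eligible: A, C

Derivation:
Contributions (after 41 returned to A): A=59, B=34, C=59
Pot levels (distinct totals of non-folded players): 34, 59
Layer 1-34: 34 each from A, B, C = 34*3 = 102 chips; eligible A, B, C
Layer 35-59: 25 each from A, C = 25*2 = 50 chips; eligible A, C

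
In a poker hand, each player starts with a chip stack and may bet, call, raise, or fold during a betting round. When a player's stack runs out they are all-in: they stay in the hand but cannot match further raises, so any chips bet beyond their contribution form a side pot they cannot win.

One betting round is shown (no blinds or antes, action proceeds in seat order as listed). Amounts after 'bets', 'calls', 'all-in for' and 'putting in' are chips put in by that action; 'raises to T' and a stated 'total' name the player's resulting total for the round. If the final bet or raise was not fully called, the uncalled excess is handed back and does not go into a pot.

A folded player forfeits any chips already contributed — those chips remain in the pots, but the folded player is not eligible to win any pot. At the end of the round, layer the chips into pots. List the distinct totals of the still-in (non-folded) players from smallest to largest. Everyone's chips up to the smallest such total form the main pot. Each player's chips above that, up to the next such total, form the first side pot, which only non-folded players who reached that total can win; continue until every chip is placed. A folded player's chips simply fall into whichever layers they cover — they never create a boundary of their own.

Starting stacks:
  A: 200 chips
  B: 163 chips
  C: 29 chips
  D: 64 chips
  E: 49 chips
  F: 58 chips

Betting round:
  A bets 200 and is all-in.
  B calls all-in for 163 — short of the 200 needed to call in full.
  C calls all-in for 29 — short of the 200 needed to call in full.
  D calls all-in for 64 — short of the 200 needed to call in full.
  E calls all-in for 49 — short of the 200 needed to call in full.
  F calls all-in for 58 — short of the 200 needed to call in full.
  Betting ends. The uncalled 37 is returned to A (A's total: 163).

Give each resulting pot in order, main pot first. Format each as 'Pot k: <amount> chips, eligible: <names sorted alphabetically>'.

Pot 1: 174 chips, eligible: A, B, C, D, E, F
Pot 2: 100 chips, eligible: A, B, D, E, F
Pot 3: 36 chips, eligible: A, B, D, F
Pot 4: 18 chips, eligible: A, B, D
Pot 5: 198 chips, eligible: A, B

Derivation:
Contributions (after 37 returned to A): A=163, B=163, C=29, D=64, E=49, F=58
Pot levels (distinct totals of non-folded players): 29, 49, 58, 64, 163
Layer 1-29: 29 each from A, B, C, D, E, F = 29*6 = 174 chips; eligible A, B, C, D, E, F
Layer 30-49: 20 each from A, B, D, E, F = 20*5 = 100 chips; eligible A, B, D, E, F
Layer 50-58: 9 each from A, B, D, F = 9*4 = 36 chips; eligible A, B, D, F
Layer 59-64: 6 each from A, B, D = 6*3 = 18 chips; eligible A, B, D
Layer 65-163: 99 each from A, B = 99*2 = 198 chips; eligible A, B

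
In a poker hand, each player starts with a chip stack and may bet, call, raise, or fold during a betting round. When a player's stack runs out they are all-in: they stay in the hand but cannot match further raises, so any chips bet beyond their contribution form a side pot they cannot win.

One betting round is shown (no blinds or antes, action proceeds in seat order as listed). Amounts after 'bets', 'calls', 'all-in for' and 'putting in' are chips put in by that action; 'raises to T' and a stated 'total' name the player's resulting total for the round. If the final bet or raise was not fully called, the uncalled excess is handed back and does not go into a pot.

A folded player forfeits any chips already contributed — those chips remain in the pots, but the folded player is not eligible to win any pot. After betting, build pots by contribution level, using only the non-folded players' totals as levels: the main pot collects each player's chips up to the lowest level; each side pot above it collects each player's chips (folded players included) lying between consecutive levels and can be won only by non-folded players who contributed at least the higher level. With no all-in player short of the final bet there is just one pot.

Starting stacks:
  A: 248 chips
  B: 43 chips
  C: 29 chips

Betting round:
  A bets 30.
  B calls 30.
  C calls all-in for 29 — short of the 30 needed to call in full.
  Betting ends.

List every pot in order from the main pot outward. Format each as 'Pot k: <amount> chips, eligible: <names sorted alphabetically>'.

Contributions: A=30, B=30, C=29
Pot levels (distinct totals of non-folded players): 29, 30
Layer 1-29: 29 each from A, B, C = 29*3 = 87 chips; eligible A, B, C
Layer 30-30: 1 each from A, B = 1*2 = 2 chips; eligible A, B

Pot 1: 87 chips, eligible: A, B, C
Pot 2: 2 chips, eligible: A, B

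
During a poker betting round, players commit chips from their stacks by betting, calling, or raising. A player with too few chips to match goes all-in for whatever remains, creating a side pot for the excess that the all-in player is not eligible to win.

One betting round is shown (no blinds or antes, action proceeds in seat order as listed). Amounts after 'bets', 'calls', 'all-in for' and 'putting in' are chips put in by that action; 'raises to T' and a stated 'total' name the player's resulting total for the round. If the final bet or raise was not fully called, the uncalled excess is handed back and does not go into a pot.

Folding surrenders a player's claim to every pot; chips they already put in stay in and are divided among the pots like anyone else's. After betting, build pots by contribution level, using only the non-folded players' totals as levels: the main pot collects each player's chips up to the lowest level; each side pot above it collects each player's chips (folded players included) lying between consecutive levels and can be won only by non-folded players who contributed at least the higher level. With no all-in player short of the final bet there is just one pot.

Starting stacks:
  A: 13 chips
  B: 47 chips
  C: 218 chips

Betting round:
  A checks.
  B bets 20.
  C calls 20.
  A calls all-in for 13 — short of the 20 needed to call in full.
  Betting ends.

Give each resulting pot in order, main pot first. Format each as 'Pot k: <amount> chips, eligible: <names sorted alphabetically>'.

Contributions: A=13, B=20, C=20
Pot levels (distinct totals of non-folded players): 13, 20
Layer 1-13: 13 each from A, B, C = 13*3 = 39 chips; eligible A, B, C
Layer 14-20: 7 each from B, C = 7*2 = 14 chips; eligible B, C

Pot 1: 39 chips, eligible: A, B, C
Pot 2: 14 chips, eligible: B, C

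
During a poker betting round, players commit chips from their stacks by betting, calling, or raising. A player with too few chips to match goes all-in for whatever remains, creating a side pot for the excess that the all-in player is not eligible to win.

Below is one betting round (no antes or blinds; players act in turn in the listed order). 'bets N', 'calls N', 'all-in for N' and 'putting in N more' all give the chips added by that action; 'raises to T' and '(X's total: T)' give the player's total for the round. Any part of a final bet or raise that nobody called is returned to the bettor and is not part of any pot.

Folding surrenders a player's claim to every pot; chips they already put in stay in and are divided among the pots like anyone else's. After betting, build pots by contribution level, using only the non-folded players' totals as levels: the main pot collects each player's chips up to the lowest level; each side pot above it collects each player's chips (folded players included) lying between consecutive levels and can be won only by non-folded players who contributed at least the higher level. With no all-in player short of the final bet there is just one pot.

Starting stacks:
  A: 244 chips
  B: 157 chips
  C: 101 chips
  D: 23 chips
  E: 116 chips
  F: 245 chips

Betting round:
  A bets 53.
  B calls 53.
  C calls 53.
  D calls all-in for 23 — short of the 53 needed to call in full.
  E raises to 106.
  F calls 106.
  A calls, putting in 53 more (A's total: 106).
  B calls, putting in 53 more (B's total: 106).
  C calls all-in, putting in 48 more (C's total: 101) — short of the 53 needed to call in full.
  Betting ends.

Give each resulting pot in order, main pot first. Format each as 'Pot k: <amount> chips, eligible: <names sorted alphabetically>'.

Pot 1: 138 chips, eligible: A, B, C, D, E, F
Pot 2: 390 chips, eligible: A, B, C, E, F
Pot 3: 20 chips, eligible: A, B, E, F

Derivation:
Contributions: A=106, B=106, C=101, D=23, E=106, F=106
Pot levels (distinct totals of non-folded players): 23, 101, 106
Layer 1-23: 23 each from A, B, C, D, E, F = 23*6 = 138 chips; eligible A, B, C, D, E, F
Layer 24-101: 78 each from A, B, C, E, F = 78*5 = 390 chips; eligible A, B, C, E, F
Layer 102-106: 5 each from A, B, E, F = 5*4 = 20 chips; eligible A, B, E, F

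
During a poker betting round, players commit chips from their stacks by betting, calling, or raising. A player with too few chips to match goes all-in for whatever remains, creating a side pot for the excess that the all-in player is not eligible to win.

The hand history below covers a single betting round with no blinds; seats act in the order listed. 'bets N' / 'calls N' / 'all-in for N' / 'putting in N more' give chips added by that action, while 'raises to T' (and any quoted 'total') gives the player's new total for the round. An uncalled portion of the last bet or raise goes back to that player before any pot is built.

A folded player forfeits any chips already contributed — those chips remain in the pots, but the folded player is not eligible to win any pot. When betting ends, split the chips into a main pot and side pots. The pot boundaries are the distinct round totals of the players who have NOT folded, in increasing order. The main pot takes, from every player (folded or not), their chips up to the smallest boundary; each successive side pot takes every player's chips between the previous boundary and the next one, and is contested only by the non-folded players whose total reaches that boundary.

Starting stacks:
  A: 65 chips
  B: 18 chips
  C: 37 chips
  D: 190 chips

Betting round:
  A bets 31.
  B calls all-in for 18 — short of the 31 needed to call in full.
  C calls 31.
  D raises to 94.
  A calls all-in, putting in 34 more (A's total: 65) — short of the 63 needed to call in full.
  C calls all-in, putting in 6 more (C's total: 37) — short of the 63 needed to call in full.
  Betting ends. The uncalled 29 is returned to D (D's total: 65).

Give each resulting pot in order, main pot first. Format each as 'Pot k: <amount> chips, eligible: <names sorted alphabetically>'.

Contributions (after 29 returned to D): A=65, B=18, C=37, D=65
Pot levels (distinct totals of non-folded players): 18, 37, 65
Layer 1-18: 18 each from A, B, C, D = 18*4 = 72 chips; eligible A, B, C, D
Layer 19-37: 19 each from A, C, D = 19*3 = 57 chips; eligible A, C, D
Layer 38-65: 28 each from A, D = 28*2 = 56 chips; eligible A, D

Pot 1: 72 chips, eligible: A, B, C, D
Pot 2: 57 chips, eligible: A, C, D
Pot 3: 56 chips, eligible: A, D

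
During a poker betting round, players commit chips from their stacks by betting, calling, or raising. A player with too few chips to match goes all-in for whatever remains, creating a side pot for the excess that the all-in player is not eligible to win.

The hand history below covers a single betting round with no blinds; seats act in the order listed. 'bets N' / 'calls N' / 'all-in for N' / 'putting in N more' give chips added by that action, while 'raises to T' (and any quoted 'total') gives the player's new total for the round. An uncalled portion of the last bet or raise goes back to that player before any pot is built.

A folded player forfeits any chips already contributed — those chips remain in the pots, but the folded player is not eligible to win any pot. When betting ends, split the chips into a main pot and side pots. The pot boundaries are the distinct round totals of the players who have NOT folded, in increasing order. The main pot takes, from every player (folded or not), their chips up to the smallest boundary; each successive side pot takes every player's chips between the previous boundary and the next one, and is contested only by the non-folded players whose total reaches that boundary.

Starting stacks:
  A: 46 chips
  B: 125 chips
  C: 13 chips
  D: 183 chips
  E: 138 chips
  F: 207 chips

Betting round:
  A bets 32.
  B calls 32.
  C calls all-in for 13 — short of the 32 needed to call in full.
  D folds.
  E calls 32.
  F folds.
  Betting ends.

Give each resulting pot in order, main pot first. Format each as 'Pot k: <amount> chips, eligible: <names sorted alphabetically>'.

Contributions: A=32, B=32, C=13, E=32
Folded: D, F
Pot levels (distinct totals of non-folded players): 13, 32
Layer 1-13: 13 each from A, B, C, E = 13*4 = 52 chips; eligible A, B, C, E
Layer 14-32: 19 each from A, B, E = 19*3 = 57 chips; eligible A, B, E

Pot 1: 52 chips, eligible: A, B, C, E
Pot 2: 57 chips, eligible: A, B, E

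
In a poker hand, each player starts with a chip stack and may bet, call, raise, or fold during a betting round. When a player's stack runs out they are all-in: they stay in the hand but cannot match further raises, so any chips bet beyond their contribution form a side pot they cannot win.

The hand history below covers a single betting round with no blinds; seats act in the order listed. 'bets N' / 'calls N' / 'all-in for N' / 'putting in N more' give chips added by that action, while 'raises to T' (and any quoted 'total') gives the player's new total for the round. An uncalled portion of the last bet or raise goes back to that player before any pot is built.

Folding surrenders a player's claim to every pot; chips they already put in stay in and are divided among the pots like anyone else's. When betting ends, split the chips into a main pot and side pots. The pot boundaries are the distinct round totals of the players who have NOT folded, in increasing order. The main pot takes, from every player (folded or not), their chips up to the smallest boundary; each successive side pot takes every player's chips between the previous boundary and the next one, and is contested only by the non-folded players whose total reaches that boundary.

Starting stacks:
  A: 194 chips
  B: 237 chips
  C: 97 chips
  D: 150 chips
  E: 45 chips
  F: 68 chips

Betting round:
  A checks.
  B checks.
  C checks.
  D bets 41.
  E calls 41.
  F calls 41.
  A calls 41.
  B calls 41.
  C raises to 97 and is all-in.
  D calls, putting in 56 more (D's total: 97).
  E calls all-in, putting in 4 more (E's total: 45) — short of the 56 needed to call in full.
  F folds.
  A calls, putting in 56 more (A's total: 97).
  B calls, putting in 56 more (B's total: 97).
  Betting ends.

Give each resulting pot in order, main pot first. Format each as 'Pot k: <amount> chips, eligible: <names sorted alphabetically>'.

Pot 1: 266 chips, eligible: A, B, C, D, E
Pot 2: 208 chips, eligible: A, B, C, D

Derivation:
Contributions: A=97, B=97, C=97, D=97, E=45, F=41
Folded: F
Pot levels (distinct totals of non-folded players): 45, 97
Layer 1-45: A 45 + B 45 + C 45 + D 45 + E 45 + F 41 = 266 chips; eligible A, B, C, D, E
Layer 46-97: 52 each from A, B, C, D = 52*4 = 208 chips; eligible A, B, C, D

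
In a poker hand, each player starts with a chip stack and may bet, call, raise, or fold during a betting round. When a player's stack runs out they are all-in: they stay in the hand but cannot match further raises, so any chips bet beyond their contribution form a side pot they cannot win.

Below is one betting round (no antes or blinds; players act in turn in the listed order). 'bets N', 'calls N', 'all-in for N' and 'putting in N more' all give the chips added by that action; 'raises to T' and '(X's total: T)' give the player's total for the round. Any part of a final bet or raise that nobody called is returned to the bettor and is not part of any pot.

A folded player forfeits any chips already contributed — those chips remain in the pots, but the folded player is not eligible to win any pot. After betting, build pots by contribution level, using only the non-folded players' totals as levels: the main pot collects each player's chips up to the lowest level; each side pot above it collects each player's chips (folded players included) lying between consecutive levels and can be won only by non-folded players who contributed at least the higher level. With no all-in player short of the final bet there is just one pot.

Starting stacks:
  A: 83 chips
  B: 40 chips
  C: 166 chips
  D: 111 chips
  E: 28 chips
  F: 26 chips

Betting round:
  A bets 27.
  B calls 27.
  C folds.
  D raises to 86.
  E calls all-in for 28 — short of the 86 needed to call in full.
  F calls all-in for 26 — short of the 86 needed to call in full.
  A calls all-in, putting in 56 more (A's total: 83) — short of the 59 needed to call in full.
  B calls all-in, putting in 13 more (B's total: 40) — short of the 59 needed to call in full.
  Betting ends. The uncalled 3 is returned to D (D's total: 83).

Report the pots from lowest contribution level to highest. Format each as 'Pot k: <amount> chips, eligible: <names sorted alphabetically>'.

Contributions (after 3 returned to D): A=83, B=40, D=83, E=28, F=26
Folded: C
Pot levels (distinct totals of non-folded players): 26, 28, 40, 83
Layer 1-26: 26 each from A, B, D, E, F = 26*5 = 130 chips; eligible A, B, D, E, F
Layer 27-28: 2 each from A, B, D, E = 2*4 = 8 chips; eligible A, B, D, E
Layer 29-40: 12 each from A, B, D = 12*3 = 36 chips; eligible A, B, D
Layer 41-83: 43 each from A, D = 43*2 = 86 chips; eligible A, D

Pot 1: 130 chips, eligible: A, B, D, E, F
Pot 2: 8 chips, eligible: A, B, D, E
Pot 3: 36 chips, eligible: A, B, D
Pot 4: 86 chips, eligible: A, D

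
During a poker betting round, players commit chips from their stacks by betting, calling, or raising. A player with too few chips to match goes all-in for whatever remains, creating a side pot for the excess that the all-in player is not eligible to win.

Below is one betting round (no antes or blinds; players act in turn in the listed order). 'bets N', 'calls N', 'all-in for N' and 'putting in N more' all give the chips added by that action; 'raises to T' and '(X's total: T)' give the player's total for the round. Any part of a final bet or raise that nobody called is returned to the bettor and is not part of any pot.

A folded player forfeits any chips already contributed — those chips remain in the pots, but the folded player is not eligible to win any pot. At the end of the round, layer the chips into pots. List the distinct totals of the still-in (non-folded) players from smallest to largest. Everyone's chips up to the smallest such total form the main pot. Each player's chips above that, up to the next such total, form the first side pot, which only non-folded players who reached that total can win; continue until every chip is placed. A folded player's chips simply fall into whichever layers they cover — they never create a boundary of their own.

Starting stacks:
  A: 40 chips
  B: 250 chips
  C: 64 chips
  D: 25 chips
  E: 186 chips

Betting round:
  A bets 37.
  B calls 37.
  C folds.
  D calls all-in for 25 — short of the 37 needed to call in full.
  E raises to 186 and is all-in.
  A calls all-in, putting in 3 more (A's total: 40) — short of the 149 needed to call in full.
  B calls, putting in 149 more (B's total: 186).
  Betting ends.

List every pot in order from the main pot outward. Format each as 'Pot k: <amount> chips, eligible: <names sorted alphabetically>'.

Pot 1: 100 chips, eligible: A, B, D, E
Pot 2: 45 chips, eligible: A, B, E
Pot 3: 292 chips, eligible: B, E

Derivation:
Contributions: A=40, B=186, D=25, E=186
Folded: C
Pot levels (distinct totals of non-folded players): 25, 40, 186
Layer 1-25: 25 each from A, B, D, E = 25*4 = 100 chips; eligible A, B, D, E
Layer 26-40: 15 each from A, B, E = 15*3 = 45 chips; eligible A, B, E
Layer 41-186: 146 each from B, E = 146*2 = 292 chips; eligible B, E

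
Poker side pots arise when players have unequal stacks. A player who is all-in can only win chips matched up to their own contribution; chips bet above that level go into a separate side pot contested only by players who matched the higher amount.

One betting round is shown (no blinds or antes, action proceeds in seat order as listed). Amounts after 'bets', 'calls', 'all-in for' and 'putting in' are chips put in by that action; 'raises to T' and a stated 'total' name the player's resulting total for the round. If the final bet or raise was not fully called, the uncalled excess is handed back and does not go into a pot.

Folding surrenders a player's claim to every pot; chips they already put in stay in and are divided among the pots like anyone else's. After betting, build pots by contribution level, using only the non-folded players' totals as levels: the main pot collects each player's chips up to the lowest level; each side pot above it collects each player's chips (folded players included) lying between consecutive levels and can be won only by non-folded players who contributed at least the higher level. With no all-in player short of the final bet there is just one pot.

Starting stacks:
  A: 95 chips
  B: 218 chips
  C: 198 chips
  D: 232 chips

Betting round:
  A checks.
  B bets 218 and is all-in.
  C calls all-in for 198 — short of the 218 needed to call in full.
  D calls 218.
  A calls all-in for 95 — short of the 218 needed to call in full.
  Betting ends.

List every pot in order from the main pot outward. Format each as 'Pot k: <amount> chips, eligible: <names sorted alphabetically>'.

Pot 1: 380 chips, eligible: A, B, C, D
Pot 2: 309 chips, eligible: B, C, D
Pot 3: 40 chips, eligible: B, D

Derivation:
Contributions: A=95, B=218, C=198, D=218
Pot levels (distinct totals of non-folded players): 95, 198, 218
Layer 1-95: 95 each from A, B, C, D = 95*4 = 380 chips; eligible A, B, C, D
Layer 96-198: 103 each from B, C, D = 103*3 = 309 chips; eligible B, C, D
Layer 199-218: 20 each from B, D = 20*2 = 40 chips; eligible B, D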